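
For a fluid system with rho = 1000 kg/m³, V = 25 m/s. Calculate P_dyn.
Formula: P_{dyn} = \frac{1}{2} \rho V^2
P_dyn = 0.5·1000·25²/1000 = 312.5 kPa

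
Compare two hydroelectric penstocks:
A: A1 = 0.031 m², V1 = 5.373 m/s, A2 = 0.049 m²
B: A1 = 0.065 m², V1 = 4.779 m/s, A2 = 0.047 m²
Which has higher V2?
V2(A) = 3.399 m/s, V2(B) = 6.609 m/s. Answer: B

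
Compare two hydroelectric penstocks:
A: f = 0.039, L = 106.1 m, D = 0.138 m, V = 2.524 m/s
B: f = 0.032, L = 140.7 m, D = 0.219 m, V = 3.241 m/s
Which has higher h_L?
h_L(A) = 9.736 m, h_L(B) = 11.01 m. Answer: B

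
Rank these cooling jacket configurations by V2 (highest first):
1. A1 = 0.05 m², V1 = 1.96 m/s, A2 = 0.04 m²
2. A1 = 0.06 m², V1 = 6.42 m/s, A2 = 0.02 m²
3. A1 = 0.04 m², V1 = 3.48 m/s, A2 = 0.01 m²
Case 1: V2 = 2.45 m/s
Case 2: V2 = 19.26 m/s
Case 3: V2 = 13.92 m/s
Ranking (highest first): 2, 3, 1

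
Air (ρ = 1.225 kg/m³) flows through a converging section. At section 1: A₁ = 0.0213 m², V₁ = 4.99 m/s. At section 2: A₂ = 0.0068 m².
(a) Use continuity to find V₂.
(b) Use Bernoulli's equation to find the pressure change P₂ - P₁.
(a) Continuity: A₁V₁=A₂V₂ -> V₂=A₁V₁/A₂=0.0213*4.99/0.0068=15.63 m/s
(b) Bernoulli: P₂-P₁=0.5*rho*(V₁^2-V₂^2)/1000=0.5*1.225*(4.99^2-15.63^2)/1000=-0.1344 kPa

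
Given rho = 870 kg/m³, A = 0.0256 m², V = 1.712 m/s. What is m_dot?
Formula: \dot{m} = \rho A V
m_dot = 870·0.0256·1.712 = 38.13 kg/s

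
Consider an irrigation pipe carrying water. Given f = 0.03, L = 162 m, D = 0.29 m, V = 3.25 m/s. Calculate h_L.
Formula: h_L = f \frac{L}{D} \frac{V^2}{2g}
h_L = 0.03·(162/0.29)·3.25²/(2·9.81) = 9.022 m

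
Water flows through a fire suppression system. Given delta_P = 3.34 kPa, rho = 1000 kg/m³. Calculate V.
Formula: V = \sqrt{\frac{2 \Delta P}{\rho}}
V = √(2·(3.34·1000)/1000) = 2.585 m/s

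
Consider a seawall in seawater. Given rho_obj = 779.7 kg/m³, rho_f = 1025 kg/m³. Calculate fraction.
Formula: f_{sub} = \frac{\rho_{obj}}{\rho_f}
fraction = 779.7/1025 = 0.7607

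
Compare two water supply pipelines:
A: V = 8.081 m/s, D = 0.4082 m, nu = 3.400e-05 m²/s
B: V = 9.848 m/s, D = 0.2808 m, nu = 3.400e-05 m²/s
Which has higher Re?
Re(A) = 97020, Re(B) = 81333. Answer: A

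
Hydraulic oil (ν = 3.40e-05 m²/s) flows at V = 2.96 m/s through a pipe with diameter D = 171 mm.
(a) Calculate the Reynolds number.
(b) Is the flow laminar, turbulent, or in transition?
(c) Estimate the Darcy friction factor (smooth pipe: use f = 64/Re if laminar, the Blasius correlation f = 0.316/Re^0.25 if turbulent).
(a) Re = V·D/ν = 2.96·0.171/3.40e-05 = 14887
(b) Flow regime: turbulent (Re > 4000)
(c) Friction factor: f = 0.316/Re^0.25 = 0.316/14887^0.25 = 0.02861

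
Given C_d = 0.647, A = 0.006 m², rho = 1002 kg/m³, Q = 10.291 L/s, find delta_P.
Formula: Q = C_d A \sqrt{\frac{2 \Delta P}{\rho}}
Substituting knowns: 10.291 = 0.647·0.006·√(2·(delta_P·1000)/1002)·1000
Solving for delta_P: delta_P = ((10.291/1000)/(0.647·0.006))²·1002/2/1000 = 3.521 kPa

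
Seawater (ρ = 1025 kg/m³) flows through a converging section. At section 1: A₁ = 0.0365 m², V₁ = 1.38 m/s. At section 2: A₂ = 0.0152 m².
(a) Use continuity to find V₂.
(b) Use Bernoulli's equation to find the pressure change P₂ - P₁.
(a) Continuity: A₁V₁=A₂V₂ -> V₂=A₁V₁/A₂=0.0365*1.38/0.0152=3.31 m/s
(b) Bernoulli: P₂-P₁=0.5*rho*(V₁^2-V₂^2)/1000=0.5*1025*(1.38^2-3.31^2)/1000=-4.639 kPa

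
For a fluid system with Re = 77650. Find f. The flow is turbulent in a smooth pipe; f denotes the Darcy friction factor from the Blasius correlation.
Formula: f = \frac{0.316}{Re^{0.25}}
f = 0.316/77650^0.25 = 0.01893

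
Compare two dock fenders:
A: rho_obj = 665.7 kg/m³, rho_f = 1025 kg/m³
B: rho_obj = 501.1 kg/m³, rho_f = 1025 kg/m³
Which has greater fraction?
fraction(A) = 0.6495, fraction(B) = 0.4889. Answer: A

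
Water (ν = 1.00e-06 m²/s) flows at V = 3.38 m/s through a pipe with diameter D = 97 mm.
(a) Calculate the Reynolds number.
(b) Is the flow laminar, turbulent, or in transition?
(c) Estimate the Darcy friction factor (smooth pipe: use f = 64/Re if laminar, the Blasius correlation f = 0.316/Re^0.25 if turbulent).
(a) Re = V·D/ν = 3.38·0.097/1.00e-06 = 327860
(b) Flow regime: turbulent (Re > 4000)
(c) Friction factor: f = 0.316/Re^0.25 = 0.316/327860^0.25 = 0.01321 (Blasius is strictly valid for Re ≲ 1e5; used here as the smooth-pipe estimate the problem specifies)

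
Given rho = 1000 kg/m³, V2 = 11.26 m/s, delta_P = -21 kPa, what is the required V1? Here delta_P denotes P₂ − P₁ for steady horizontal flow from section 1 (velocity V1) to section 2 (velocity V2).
Formula: \Delta P = \frac{1}{2} \rho (V_1^2 - V_2^2)
Substituting knowns: -21 = 0.5·1000·(V1² − 11.26²)/1000
Solving for V1: V1 = √(11.26² + 2·(-21·1000)/1000) = 9.208 m/s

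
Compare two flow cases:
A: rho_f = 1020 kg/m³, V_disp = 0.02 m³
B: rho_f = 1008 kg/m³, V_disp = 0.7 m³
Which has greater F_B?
F_B(A) = 200.1 N, F_B(B) = 6922 N. Answer: B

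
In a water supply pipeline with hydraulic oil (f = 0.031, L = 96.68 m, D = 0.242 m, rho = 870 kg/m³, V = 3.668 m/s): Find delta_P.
Formula: \Delta P = f \frac{L}{D} \frac{\rho V^2}{2}
delta_P = 0.031·(96.68/0.242)·0.5·870·3.668²/1000 = 72.48 kPa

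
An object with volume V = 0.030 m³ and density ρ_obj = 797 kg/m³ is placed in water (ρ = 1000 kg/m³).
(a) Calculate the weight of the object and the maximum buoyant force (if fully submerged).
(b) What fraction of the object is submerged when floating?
(a) W=rho_obj*g*V=797*9.81*0.030=234.6 N; F_B(max)=rho*g*V=1000*9.81*0.030=294.3 N
(b) Floating fraction=rho_obj/rho=797/1000=0.797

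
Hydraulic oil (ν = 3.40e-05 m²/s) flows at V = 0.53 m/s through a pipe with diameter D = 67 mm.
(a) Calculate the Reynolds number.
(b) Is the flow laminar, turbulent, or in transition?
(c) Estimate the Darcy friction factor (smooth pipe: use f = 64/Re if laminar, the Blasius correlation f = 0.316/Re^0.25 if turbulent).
(a) Re = V·D/ν = 0.53·0.067/3.40e-05 = 1044.4
(b) Flow regime: laminar (Re < 2300)
(c) Friction factor: f = 64/Re = 64/1044.4 = 0.06128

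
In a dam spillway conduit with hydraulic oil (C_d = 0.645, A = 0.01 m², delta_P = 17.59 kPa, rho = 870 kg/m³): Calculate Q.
Formula: Q = C_d A \sqrt{\frac{2 \Delta P}{\rho}}
Q = 0.645·0.01·√(2·(17.59·1000)/870)·1000 = 41.02 L/s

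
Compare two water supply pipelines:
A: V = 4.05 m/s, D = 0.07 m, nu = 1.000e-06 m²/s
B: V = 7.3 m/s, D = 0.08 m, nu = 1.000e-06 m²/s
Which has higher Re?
Re(A) = 283500, Re(B) = 584000. Answer: B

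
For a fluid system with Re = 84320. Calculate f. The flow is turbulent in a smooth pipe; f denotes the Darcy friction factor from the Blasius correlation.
Formula: f = \frac{0.316}{Re^{0.25}}
f = 0.316/84320^0.25 = 0.01854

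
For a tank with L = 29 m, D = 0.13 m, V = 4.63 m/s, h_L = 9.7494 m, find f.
Formula: h_L = f \frac{L}{D} \frac{V^2}{2g}
Substituting knowns: 9.7494 = f·(29/0.13)·4.63²/(2·9.81)
Solving for f: f = 9.7494·2·9.81/((29/0.13)·4.63²) = 0.04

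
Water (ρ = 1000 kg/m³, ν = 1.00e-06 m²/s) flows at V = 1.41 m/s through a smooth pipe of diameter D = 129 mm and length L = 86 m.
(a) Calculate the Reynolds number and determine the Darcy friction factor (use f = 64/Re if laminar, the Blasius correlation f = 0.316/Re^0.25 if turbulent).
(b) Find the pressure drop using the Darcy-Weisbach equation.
(a) Re = V·D/ν = 1.41·0.129/1.00e-06 = 181890 → turbulent (Re > 4000); f = 0.316/Re^0.25 = 0.316/181890^0.25 = 0.015302 (Blasius is strictly valid for Re ≲ 1e5; used here as the smooth-pipe estimate the problem specifies)
(b) Darcy-Weisbach: ΔP = f·(L/D)·½ρV²/1000 = 0.015302·(86/0.129)·½·1000·1.41²/1000 = 10.14 kPa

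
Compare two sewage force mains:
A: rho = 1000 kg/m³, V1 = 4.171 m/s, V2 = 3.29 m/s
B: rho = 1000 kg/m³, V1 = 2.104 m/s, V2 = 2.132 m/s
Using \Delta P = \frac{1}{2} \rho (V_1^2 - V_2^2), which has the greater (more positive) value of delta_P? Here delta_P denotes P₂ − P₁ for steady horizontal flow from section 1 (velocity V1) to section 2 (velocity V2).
delta_P(A) = 3.287 kPa, delta_P(B) = -0.0593 kPa. Answer: A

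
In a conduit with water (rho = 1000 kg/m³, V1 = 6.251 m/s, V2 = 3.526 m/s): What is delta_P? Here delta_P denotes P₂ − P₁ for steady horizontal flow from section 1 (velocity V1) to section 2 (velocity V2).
Formula: \Delta P = \frac{1}{2} \rho (V_1^2 - V_2^2)
delta_P = 0.5·1000·(6.251² − 3.526²)/1000 = 13.32 kPa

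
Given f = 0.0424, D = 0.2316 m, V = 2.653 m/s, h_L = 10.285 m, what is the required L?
Formula: h_L = f \frac{L}{D} \frac{V^2}{2g}
Substituting knowns: 10.285 = 0.0424·(L/0.2316)·2.653²/(2·9.81)
Solving for L: L = 10.285·2·9.81·0.2316/(0.0424·2.653²) = 156.6 m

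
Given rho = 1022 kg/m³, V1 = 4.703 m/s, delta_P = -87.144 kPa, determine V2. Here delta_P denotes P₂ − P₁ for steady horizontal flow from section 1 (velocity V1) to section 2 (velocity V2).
Formula: \Delta P = \frac{1}{2} \rho (V_1^2 - V_2^2)
Substituting knowns: -87.144 = 0.5·1022·(4.703² − V2²)/1000
Solving for V2: V2 = √(4.703² − 2·(-87.144·1000)/1022) = 13.88 m/s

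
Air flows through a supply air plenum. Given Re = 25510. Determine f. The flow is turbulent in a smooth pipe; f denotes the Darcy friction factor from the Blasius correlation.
Formula: f = \frac{0.316}{Re^{0.25}}
f = 0.316/25510^0.25 = 0.025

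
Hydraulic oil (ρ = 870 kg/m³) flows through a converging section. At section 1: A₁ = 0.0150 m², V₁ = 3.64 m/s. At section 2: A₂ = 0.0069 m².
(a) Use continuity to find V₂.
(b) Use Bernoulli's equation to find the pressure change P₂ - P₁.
(a) Continuity: A₁V₁=A₂V₂ -> V₂=A₁V₁/A₂=0.0150*3.64/0.0069=7.91 m/s
(b) Bernoulli: P₂-P₁=0.5*rho*(V₁^2-V₂^2)/1000=0.5*870*(3.64^2-7.91^2)/1000=-21.45 kPa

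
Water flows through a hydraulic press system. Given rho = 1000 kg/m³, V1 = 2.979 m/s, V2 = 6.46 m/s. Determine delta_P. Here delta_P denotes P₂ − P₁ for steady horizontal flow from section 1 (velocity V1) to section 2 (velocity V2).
Formula: \Delta P = \frac{1}{2} \rho (V_1^2 - V_2^2)
delta_P = 0.5·1000·(2.979² − 6.46²)/1000 = -16.43 kPa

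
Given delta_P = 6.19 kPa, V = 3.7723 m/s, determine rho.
Formula: V = \sqrt{\frac{2 \Delta P}{\rho}}
Substituting knowns: 3.7723 = √(2·(6.19·1000)/rho)
Solving for rho: rho = 2·(6.19·1000)/3.7723² = 870 kg/m³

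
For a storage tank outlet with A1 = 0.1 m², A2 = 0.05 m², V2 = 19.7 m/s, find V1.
Formula: V_2 = \frac{A_1 V_1}{A_2}
Substituting knowns: 19.7 = 0.1·V1/0.05
Solving for V1: V1 = 19.7·0.05/0.1 = 9.85 m/s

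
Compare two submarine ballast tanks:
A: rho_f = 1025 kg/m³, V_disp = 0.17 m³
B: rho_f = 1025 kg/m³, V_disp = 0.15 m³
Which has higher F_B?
F_B(A) = 1709 N, F_B(B) = 1508 N. Answer: A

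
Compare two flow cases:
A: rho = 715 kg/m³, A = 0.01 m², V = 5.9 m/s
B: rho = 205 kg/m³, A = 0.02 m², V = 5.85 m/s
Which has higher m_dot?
m_dot(A) = 42.19 kg/s, m_dot(B) = 23.98 kg/s. Answer: A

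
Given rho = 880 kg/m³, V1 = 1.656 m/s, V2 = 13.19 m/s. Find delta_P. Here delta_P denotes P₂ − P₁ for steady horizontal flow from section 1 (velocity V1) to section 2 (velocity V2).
Formula: \Delta P = \frac{1}{2} \rho (V_1^2 - V_2^2)
delta_P = 0.5·880·(1.656² − 13.19²)/1000 = -75.34 kPa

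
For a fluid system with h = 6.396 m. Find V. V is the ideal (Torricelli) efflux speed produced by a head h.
Formula: V = \sqrt{2 g h}
V = √(2·9.81·6.396) = 11.2 m/s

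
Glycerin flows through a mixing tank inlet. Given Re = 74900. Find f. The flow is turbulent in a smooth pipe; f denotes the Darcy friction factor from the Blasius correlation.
Formula: f = \frac{0.316}{Re^{0.25}}
f = 0.316/74900^0.25 = 0.0191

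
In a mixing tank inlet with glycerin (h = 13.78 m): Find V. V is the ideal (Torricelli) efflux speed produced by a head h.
Formula: V = \sqrt{2 g h}
V = √(2·9.81·13.78) = 16.44 m/s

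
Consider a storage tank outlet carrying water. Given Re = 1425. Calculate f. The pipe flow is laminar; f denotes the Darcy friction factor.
Formula: f = \frac{64}{Re}
f = 64/1425 = 0.04491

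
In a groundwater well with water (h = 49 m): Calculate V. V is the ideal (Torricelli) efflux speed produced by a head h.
Formula: V = \sqrt{2 g h}
V = √(2·9.81·49) = 31.01 m/s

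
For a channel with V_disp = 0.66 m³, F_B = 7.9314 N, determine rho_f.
Formula: F_B = \rho_f g V_{disp}
Substituting knowns: 7.9314 = rho_f·9.81·0.66
Solving for rho_f: rho_f = 7.9314/(9.81·0.66) = 1.225 kg/m³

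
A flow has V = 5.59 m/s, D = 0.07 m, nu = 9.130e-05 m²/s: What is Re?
Formula: Re = \frac{V D}{\nu}
Re = 5.59·0.07/9.130e-05 = 4286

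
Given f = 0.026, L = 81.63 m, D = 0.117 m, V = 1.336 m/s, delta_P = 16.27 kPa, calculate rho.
Formula: \Delta P = f \frac{L}{D} \frac{\rho V^2}{2}
Substituting knowns: 16.27 = 0.026·(81.63/0.117)·0.5·rho·1.336²/1000
Solving for rho: rho = (16.27·1000)/(0.026·(81.63/0.117)·0.5·1.336²) = 1005 kg/m³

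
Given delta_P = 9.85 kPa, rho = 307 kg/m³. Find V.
Formula: V = \sqrt{\frac{2 \Delta P}{\rho}}
V = √(2·(9.85·1000)/307) = 8.011 m/s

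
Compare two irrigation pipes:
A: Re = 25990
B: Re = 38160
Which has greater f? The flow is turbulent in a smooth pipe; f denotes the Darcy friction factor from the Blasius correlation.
f(A) = 0.02489, f(B) = 0.02261. Answer: A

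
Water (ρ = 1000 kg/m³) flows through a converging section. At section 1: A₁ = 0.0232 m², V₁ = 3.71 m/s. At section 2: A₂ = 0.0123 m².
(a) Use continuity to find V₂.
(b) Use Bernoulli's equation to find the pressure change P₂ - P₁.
(a) Continuity: A₁V₁=A₂V₂ -> V₂=A₁V₁/A₂=0.0232*3.71/0.0123=7.00 m/s
(b) Bernoulli: P₂-P₁=0.5*rho*(V₁^2-V₂^2)/1000=0.5*1000*(3.71^2-7.00^2)/1000=-17.62 kPa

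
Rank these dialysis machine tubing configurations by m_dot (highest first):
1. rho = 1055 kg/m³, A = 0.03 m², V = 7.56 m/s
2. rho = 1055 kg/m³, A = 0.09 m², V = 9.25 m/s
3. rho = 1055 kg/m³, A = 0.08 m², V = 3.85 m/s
Case 1: m_dot = 239.3 kg/s
Case 2: m_dot = 878.3 kg/s
Case 3: m_dot = 324.9 kg/s
Ranking (highest first): 2, 3, 1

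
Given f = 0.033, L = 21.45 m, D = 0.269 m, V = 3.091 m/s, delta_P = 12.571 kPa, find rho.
Formula: \Delta P = f \frac{L}{D} \frac{\rho V^2}{2}
Substituting knowns: 12.571 = 0.033·(21.45/0.269)·0.5·rho·3.091²/1000
Solving for rho: rho = (12.571·1000)/(0.033·(21.45/0.269)·0.5·3.091²) = 1000 kg/m³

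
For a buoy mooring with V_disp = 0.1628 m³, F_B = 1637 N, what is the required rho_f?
Formula: F_B = \rho_f g V_{disp}
Substituting knowns: 1637 = rho_f·9.81·0.1628
Solving for rho_f: rho_f = 1637/(9.81·0.1628) = 1025 kg/m³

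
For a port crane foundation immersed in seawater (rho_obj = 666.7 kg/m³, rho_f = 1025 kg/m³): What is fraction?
Formula: f_{sub} = \frac{\rho_{obj}}{\rho_f}
fraction = 666.7/1025 = 0.6504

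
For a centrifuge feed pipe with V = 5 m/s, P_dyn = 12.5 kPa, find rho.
Formula: P_{dyn} = \frac{1}{2} \rho V^2
Substituting knowns: 12.5 = 0.5·rho·5²/1000
Solving for rho: rho = 2·(12.5·1000)/5² = 1000 kg/m³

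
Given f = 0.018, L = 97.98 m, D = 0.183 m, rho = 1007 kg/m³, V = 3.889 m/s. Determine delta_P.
Formula: \Delta P = f \frac{L}{D} \frac{\rho V^2}{2}
delta_P = 0.018·(97.98/0.183)·0.5·1007·3.889²/1000 = 73.39 kPa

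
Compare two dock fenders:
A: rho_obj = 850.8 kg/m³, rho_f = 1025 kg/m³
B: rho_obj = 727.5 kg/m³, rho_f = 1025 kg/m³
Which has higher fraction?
fraction(A) = 0.83, fraction(B) = 0.7098. Answer: A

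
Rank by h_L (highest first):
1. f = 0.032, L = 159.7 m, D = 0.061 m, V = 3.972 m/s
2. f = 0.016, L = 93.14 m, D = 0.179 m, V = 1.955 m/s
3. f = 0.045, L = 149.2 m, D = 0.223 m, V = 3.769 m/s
Case 1: h_L = 67.37 m
Case 2: h_L = 1.622 m
Case 3: h_L = 21.8 m
Ranking (highest first): 1, 3, 2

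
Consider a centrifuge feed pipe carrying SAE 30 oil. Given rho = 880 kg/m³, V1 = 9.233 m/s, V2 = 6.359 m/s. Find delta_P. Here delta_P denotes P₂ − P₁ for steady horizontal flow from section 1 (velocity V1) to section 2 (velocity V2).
Formula: \Delta P = \frac{1}{2} \rho (V_1^2 - V_2^2)
delta_P = 0.5·880·(9.233² − 6.359²)/1000 = 19.72 kPa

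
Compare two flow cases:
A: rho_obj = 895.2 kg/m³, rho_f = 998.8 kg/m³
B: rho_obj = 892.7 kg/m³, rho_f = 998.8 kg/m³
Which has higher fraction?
fraction(A) = 0.8963, fraction(B) = 0.8938. Answer: A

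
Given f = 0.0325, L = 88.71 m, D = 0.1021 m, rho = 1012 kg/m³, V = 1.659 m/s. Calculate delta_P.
Formula: \Delta P = f \frac{L}{D} \frac{\rho V^2}{2}
delta_P = 0.0325·(88.71/0.1021)·0.5·1012·1.659²/1000 = 39.33 kPa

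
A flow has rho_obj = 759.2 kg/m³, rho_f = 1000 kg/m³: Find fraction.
Formula: f_{sub} = \frac{\rho_{obj}}{\rho_f}
fraction = 759.2/1000 = 0.7592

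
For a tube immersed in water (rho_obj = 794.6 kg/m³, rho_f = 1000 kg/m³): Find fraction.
Formula: f_{sub} = \frac{\rho_{obj}}{\rho_f}
fraction = 794.6/1000 = 0.7946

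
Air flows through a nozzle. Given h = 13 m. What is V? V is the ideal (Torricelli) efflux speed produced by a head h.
Formula: V = \sqrt{2 g h}
V = √(2·9.81·13) = 15.97 m/s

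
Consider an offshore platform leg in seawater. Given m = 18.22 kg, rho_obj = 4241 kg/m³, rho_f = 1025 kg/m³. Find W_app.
Formula: W_{app} = mg\left(1 - \frac{\rho_f}{\rho_{obj}}\right)
W_app = 18.22·9.81·(1 − 1025/4241) = 135.5 N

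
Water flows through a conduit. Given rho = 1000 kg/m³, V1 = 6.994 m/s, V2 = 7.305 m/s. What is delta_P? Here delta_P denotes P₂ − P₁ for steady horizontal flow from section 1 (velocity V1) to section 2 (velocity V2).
Formula: \Delta P = \frac{1}{2} \rho (V_1^2 - V_2^2)
delta_P = 0.5·1000·(6.994² − 7.305²)/1000 = -2.223 kPa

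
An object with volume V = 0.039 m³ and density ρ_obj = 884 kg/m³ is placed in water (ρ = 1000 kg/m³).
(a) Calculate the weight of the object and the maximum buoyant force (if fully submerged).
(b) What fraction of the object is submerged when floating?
(a) W=rho_obj*g*V=884*9.81*0.039=338.2 N; F_B(max)=rho*g*V=1000*9.81*0.039=382.6 N
(b) Floating fraction=rho_obj/rho=884/1000=0.884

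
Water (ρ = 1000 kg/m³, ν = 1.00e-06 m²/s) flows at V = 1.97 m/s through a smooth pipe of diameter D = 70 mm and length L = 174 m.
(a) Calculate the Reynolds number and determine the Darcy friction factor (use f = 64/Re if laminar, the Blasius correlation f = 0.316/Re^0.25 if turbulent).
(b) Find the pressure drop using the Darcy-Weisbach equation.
(a) Re = V·D/ν = 1.97·0.07/1.00e-06 = 137900 → turbulent (Re > 4000); f = 0.316/Re^0.25 = 0.316/137900^0.25 = 0.016398 (Blasius is strictly valid for Re ≲ 1e5; used here as the smooth-pipe estimate the problem specifies)
(b) Darcy-Weisbach: ΔP = f·(L/D)·½ρV²/1000 = 0.016398·(174/0.070)·½·1000·1.97²/1000 = 79.09 kPa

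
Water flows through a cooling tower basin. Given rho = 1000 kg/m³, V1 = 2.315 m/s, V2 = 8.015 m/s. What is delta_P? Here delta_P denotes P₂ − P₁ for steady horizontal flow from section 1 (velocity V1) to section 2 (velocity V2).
Formula: \Delta P = \frac{1}{2} \rho (V_1^2 - V_2^2)
delta_P = 0.5·1000·(2.315² − 8.015²)/1000 = -29.44 kPa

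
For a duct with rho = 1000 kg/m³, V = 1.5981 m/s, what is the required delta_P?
Formula: V = \sqrt{\frac{2 \Delta P}{\rho}}
Substituting knowns: 1.5981 = √(2·(delta_P·1000)/1000)
Solving for delta_P: delta_P = 1.5981²·1000/2/1000 = 1.277 kPa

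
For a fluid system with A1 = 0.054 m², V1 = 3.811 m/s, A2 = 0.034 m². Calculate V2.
Formula: V_2 = \frac{A_1 V_1}{A_2}
V2 = 0.054·3.811/0.034 = 6.053 m/s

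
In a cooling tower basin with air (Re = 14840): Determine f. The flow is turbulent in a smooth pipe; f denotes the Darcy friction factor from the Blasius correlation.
Formula: f = \frac{0.316}{Re^{0.25}}
f = 0.316/14840^0.25 = 0.02863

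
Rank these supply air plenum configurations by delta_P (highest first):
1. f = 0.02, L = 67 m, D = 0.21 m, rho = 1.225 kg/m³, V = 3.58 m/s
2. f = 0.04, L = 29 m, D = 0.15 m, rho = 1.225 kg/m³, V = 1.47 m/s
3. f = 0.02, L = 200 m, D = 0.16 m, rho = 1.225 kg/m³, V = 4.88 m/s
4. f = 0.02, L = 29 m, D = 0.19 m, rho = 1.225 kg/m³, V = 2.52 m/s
Case 1: delta_P = 0.05009 kPa
Case 2: delta_P = 0.01024 kPa
Case 3: delta_P = 0.3647 kPa
Case 4: delta_P = 0.01187 kPa
Ranking (highest first): 3, 1, 4, 2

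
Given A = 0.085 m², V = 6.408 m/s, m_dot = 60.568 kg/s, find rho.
Formula: \dot{m} = \rho A V
Substituting knowns: 60.568 = rho·0.085·6.408
Solving for rho: rho = 60.568/(0.085·6.408) = 111.2 kg/m³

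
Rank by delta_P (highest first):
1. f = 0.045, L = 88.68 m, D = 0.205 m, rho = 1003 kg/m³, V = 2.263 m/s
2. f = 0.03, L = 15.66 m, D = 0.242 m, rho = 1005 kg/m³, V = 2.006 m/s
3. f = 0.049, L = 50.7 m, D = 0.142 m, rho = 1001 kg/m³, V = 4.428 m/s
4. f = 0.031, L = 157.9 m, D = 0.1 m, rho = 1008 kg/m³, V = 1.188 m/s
Case 1: delta_P = 49.99 kPa
Case 2: delta_P = 3.926 kPa
Case 3: delta_P = 171.7 kPa
Case 4: delta_P = 34.82 kPa
Ranking (highest first): 3, 1, 4, 2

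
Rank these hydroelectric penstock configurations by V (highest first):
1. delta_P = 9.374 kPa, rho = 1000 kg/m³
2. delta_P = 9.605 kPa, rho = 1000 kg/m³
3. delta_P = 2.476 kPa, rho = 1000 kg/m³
Case 1: V = 4.33 m/s
Case 2: V = 4.383 m/s
Case 3: V = 2.225 m/s
Ranking (highest first): 2, 1, 3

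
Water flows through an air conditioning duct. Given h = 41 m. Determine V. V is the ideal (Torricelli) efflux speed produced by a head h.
Formula: V = \sqrt{2 g h}
V = √(2·9.81·41) = 28.36 m/s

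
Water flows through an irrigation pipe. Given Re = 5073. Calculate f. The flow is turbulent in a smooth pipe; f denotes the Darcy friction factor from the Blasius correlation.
Formula: f = \frac{0.316}{Re^{0.25}}
f = 0.316/5073^0.25 = 0.03744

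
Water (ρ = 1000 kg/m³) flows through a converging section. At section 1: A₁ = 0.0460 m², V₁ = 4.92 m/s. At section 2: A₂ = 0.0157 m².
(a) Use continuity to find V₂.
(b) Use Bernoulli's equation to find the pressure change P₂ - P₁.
(a) Continuity: A₁V₁=A₂V₂ -> V₂=A₁V₁/A₂=0.0460*4.92/0.0157=14.42 m/s
(b) Bernoulli: P₂-P₁=0.5*rho*(V₁^2-V₂^2)/1000=0.5*1000*(4.92^2-14.42^2)/1000=-91.86 kPa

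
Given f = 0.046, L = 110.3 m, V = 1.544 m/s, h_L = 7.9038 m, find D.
Formula: h_L = f \frac{L}{D} \frac{V^2}{2g}
Substituting knowns: 7.9038 = 0.046·(110.3/D)·1.544²/(2·9.81)
Solving for D: D = 0.046·110.3·1.544²/(2·9.81·7.9038) = 0.078 m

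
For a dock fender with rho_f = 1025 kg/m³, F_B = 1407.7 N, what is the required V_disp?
Formula: F_B = \rho_f g V_{disp}
Substituting knowns: 1407.7 = 1025·9.81·V_disp
Solving for V_disp: V_disp = 1407.7/(1025·9.81) = 0.14 m³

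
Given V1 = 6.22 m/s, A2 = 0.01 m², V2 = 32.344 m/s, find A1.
Formula: V_2 = \frac{A_1 V_1}{A_2}
Substituting knowns: 32.344 = A1·6.22/0.01
Solving for A1: A1 = 32.344·0.01/6.22 = 0.052 m²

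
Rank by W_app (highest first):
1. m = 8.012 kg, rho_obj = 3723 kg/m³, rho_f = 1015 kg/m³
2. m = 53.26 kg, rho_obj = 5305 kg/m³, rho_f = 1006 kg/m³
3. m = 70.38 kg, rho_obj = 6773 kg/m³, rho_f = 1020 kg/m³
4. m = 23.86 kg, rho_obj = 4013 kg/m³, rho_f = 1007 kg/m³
Case 1: W_app = 57.17 N
Case 2: W_app = 423.4 N
Case 3: W_app = 586.5 N
Case 4: W_app = 175.3 N
Ranking (highest first): 3, 2, 4, 1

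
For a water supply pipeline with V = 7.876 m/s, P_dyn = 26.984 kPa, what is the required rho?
Formula: P_{dyn} = \frac{1}{2} \rho V^2
Substituting knowns: 26.984 = 0.5·rho·7.876²/1000
Solving for rho: rho = 2·(26.984·1000)/7.876² = 870 kg/m³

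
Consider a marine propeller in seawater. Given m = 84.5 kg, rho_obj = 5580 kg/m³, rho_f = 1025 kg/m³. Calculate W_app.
Formula: W_{app} = mg\left(1 - \frac{\rho_f}{\rho_{obj}}\right)
W_app = 84.5·9.81·(1 − 1025/5580) = 676.7 N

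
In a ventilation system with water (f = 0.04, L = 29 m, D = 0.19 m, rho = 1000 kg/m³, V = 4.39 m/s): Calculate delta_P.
Formula: \Delta P = f \frac{L}{D} \frac{\rho V^2}{2}
delta_P = 0.04·(29/0.19)·0.5·1000·4.39²/1000 = 58.83 kPa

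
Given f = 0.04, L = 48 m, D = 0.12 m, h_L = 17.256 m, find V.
Formula: h_L = f \frac{L}{D} \frac{V^2}{2g}
Substituting knowns: 17.256 = 0.04·(48/0.12)·V²/(2·9.81)
Solving for V: V = √(17.256·2·9.81/(0.04·(48/0.12))) = 4.6 m/s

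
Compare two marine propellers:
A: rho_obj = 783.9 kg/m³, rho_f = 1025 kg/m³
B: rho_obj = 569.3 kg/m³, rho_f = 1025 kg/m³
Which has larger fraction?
fraction(A) = 0.7648, fraction(B) = 0.5554. Answer: A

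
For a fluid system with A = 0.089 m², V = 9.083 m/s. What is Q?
Formula: Q = A V
Q = 0.089·9.083·1000 = 808.4 L/s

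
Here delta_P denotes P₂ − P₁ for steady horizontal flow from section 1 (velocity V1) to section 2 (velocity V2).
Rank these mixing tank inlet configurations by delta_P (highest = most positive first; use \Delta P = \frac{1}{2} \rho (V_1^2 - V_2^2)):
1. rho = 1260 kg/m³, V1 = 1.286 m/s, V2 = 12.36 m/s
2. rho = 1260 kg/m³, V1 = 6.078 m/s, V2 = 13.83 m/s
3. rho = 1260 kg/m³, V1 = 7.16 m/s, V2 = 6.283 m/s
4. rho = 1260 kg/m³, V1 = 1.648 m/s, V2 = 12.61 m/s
Case 1: delta_P = -95.2 kPa
Case 2: delta_P = -97.23 kPa
Case 3: delta_P = 7.427 kPa
Case 4: delta_P = -98.47 kPa
Ranking (highest first): 3, 1, 2, 4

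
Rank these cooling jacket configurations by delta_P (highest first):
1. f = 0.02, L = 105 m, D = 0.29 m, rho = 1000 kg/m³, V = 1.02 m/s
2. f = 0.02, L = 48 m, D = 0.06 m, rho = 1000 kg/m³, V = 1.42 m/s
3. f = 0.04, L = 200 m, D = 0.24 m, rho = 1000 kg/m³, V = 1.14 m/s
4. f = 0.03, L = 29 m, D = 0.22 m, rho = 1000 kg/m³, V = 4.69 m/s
Case 1: delta_P = 3.767 kPa
Case 2: delta_P = 16.13 kPa
Case 3: delta_P = 21.66 kPa
Case 4: delta_P = 43.49 kPa
Ranking (highest first): 4, 3, 2, 1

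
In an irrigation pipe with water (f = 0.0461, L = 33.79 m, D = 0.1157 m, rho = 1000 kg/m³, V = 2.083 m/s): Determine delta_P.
Formula: \Delta P = f \frac{L}{D} \frac{\rho V^2}{2}
delta_P = 0.0461·(33.79/0.1157)·0.5·1000·2.083²/1000 = 29.21 kPa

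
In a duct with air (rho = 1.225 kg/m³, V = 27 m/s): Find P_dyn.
Formula: P_{dyn} = \frac{1}{2} \rho V^2
P_dyn = 0.5·1.225·27²/1000 = 0.4465 kPa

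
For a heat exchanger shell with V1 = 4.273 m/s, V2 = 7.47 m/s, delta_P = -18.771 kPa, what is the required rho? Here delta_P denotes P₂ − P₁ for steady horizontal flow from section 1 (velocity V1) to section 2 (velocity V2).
Formula: \Delta P = \frac{1}{2} \rho (V_1^2 - V_2^2)
Substituting knowns: -18.771 = 0.5·rho·(4.273² − 7.47²)/1000
Solving for rho: rho = 2·(-18.771·1000)/(4.273² − 7.47²) = 1000 kg/m³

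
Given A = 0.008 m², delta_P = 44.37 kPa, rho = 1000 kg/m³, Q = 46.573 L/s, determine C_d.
Formula: Q = C_d A \sqrt{\frac{2 \Delta P}{\rho}}
Substituting knowns: 46.573 = C_d·0.008·√(2·(44.37·1000)/1000)·1000
Solving for C_d: C_d = (46.573/1000)/(0.008·√(2·(44.37·1000)/1000)) = 0.618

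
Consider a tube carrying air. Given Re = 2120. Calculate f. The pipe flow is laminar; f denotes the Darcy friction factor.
Formula: f = \frac{64}{Re}
f = 64/2120 = 0.03019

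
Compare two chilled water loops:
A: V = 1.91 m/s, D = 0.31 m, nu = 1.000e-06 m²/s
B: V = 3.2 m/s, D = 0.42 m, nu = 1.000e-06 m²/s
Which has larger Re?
Re(A) = 592100, Re(B) = 1.344e+06. Answer: B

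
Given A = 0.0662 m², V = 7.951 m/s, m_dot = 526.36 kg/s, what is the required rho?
Formula: \dot{m} = \rho A V
Substituting knowns: 526.36 = rho·0.0662·7.951
Solving for rho: rho = 526.36/(0.0662·7.951) = 1000 kg/m³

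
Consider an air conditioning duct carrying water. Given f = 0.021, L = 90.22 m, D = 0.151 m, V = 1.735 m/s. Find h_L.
Formula: h_L = f \frac{L}{D} \frac{V^2}{2g}
h_L = 0.021·(90.22/0.151)·1.735²/(2·9.81) = 1.925 m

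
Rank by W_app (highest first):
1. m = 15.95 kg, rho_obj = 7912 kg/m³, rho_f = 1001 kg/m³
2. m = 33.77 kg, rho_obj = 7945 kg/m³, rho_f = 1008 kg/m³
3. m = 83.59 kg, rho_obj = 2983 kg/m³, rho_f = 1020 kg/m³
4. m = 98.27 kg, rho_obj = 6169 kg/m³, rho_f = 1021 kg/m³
Case 1: W_app = 136.7 N
Case 2: W_app = 289.3 N
Case 3: W_app = 539.6 N
Case 4: W_app = 804.5 N
Ranking (highest first): 4, 3, 2, 1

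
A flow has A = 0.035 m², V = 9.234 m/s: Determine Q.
Formula: Q = A V
Q = 0.035·9.234·1000 = 323.2 L/s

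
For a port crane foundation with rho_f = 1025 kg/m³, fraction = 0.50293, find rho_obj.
Formula: f_{sub} = \frac{\rho_{obj}}{\rho_f}
Substituting knowns: 0.50293 = rho_obj/1025
Solving for rho_obj: rho_obj = 0.50293·1025 = 515.5 kg/m³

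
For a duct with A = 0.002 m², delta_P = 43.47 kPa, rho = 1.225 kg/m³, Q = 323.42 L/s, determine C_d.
Formula: Q = C_d A \sqrt{\frac{2 \Delta P}{\rho}}
Substituting knowns: 323.42 = C_d·0.002·√(2·(43.47·1000)/1.225)·1000
Solving for C_d: C_d = (323.42/1000)/(0.002·√(2·(43.47·1000)/1.225)) = 0.607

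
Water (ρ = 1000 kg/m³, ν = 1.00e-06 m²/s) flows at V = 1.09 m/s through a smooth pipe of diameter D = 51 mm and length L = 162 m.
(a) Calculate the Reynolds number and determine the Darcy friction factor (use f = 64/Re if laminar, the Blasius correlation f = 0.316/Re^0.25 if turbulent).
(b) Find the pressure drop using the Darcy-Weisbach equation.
(a) Re = V·D/ν = 1.09·0.051/1.00e-06 = 55590 → turbulent (Re > 4000); f = 0.316/Re^0.25 = 0.316/55590^0.25 = 0.02058
(b) Darcy-Weisbach: ΔP = f·(L/D)·½ρV²/1000 = 0.02058·(162/0.051)·½·1000·1.09²/1000 = 38.83 kPa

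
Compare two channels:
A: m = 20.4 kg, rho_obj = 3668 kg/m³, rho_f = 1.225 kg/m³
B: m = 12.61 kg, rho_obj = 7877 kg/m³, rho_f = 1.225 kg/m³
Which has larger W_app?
W_app(A) = 200.1 N, W_app(B) = 123.7 N. Answer: A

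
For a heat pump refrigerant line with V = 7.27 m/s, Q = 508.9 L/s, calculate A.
Formula: Q = A V
Substituting knowns: 508.9 = A·7.27·1000
Solving for A: A = (508.9/1000)/7.27 = 0.07 m²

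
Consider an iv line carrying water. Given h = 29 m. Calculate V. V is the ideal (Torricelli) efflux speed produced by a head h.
Formula: V = \sqrt{2 g h}
V = √(2·9.81·29) = 23.85 m/s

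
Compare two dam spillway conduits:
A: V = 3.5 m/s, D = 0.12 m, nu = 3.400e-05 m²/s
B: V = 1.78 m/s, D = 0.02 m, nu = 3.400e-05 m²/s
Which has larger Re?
Re(A) = 12353, Re(B) = 1047. Answer: A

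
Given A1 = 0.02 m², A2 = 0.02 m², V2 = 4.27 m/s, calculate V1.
Formula: V_2 = \frac{A_1 V_1}{A_2}
Substituting knowns: 4.27 = 0.02·V1/0.02
Solving for V1: V1 = 4.27·0.02/0.02 = 4.27 m/s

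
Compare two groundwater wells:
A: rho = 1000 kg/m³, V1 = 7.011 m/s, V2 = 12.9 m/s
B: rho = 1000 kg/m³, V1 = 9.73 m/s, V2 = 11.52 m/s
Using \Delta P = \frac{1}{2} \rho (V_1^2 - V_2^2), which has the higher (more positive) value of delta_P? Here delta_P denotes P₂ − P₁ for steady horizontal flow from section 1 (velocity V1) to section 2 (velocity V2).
delta_P(A) = -58.63 kPa, delta_P(B) = -19.02 kPa. Answer: B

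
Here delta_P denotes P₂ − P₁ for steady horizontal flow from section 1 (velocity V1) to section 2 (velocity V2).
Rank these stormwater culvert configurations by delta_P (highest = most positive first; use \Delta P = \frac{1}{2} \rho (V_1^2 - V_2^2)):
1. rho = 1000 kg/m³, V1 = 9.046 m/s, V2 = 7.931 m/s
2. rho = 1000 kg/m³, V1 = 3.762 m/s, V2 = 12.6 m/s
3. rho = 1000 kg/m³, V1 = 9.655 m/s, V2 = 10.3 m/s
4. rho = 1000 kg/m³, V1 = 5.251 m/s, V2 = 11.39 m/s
Case 1: delta_P = 9.465 kPa
Case 2: delta_P = -72.3 kPa
Case 3: delta_P = -6.435 kPa
Case 4: delta_P = -51.08 kPa
Ranking (highest first): 1, 3, 4, 2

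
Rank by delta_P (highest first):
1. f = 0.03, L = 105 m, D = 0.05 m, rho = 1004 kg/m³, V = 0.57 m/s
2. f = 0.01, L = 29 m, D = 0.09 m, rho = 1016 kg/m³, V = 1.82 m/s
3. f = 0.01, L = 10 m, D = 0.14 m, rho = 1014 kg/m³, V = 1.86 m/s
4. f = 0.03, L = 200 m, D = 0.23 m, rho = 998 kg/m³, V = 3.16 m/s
Case 1: delta_P = 10.28 kPa
Case 2: delta_P = 5.422 kPa
Case 3: delta_P = 1.253 kPa
Case 4: delta_P = 130 kPa
Ranking (highest first): 4, 1, 2, 3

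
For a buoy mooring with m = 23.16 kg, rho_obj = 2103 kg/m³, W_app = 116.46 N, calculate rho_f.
Formula: W_{app} = mg\left(1 - \frac{\rho_f}{\rho_{obj}}\right)
Substituting knowns: 116.46 = 23.16·9.81·(1 − rho_f/2103)
Solving for rho_f: rho_f = 2103·(1 − 116.46/(23.16·9.81)) = 1025 kg/m³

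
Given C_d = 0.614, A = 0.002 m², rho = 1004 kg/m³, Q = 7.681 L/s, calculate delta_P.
Formula: Q = C_d A \sqrt{\frac{2 \Delta P}{\rho}}
Substituting knowns: 7.681 = 0.614·0.002·√(2·(delta_P·1000)/1004)·1000
Solving for delta_P: delta_P = ((7.681/1000)/(0.614·0.002))²·1004/2/1000 = 19.64 kPa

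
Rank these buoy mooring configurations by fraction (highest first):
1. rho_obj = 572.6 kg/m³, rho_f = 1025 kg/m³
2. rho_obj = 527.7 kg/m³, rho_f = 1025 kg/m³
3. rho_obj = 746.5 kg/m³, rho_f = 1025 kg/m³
Case 1: fraction = 0.5586
Case 2: fraction = 0.5148
Case 3: fraction = 0.7283
Ranking (highest first): 3, 1, 2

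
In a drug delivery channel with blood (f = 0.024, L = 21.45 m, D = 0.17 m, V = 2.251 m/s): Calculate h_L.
Formula: h_L = f \frac{L}{D} \frac{V^2}{2g}
h_L = 0.024·(21.45/0.17)·2.251²/(2·9.81) = 0.7821 m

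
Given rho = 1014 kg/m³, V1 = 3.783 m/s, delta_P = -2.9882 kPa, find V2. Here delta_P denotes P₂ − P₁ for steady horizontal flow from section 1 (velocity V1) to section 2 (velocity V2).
Formula: \Delta P = \frac{1}{2} \rho (V_1^2 - V_2^2)
Substituting knowns: -2.9882 = 0.5·1014·(3.783² − V2²)/1000
Solving for V2: V2 = √(3.783² − 2·(-2.9882·1000)/1014) = 4.495 m/s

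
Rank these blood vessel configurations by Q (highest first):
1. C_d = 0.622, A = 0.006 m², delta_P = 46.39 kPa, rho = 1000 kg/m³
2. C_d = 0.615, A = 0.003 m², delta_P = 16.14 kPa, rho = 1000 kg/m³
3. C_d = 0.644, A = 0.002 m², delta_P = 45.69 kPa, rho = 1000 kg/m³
Case 1: Q = 35.95 L/s
Case 2: Q = 10.48 L/s
Case 3: Q = 12.31 L/s
Ranking (highest first): 1, 3, 2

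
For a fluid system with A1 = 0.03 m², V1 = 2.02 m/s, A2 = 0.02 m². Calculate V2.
Formula: V_2 = \frac{A_1 V_1}{A_2}
V2 = 0.03·2.02/0.02 = 3.03 m/s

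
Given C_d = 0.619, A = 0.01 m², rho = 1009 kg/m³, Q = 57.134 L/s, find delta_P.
Formula: Q = C_d A \sqrt{\frac{2 \Delta P}{\rho}}
Substituting knowns: 57.134 = 0.619·0.01·√(2·(delta_P·1000)/1009)·1000
Solving for delta_P: delta_P = ((57.134/1000)/(0.619·0.01))²·1009/2/1000 = 42.98 kPa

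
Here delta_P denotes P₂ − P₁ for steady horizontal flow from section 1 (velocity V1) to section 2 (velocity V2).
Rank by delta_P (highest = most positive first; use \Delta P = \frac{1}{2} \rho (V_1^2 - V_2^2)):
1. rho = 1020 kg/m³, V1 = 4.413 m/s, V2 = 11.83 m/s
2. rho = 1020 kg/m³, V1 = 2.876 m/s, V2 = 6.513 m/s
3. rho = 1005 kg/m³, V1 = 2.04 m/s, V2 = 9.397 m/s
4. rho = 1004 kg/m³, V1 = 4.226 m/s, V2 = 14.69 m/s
Case 1: delta_P = -61.44 kPa
Case 2: delta_P = -17.42 kPa
Case 3: delta_P = -42.28 kPa
Case 4: delta_P = -99.36 kPa
Ranking (highest first): 2, 3, 1, 4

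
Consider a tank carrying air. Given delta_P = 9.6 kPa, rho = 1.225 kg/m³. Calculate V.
Formula: V = \sqrt{\frac{2 \Delta P}{\rho}}
V = √(2·(9.6·1000)/1.225) = 125.2 m/s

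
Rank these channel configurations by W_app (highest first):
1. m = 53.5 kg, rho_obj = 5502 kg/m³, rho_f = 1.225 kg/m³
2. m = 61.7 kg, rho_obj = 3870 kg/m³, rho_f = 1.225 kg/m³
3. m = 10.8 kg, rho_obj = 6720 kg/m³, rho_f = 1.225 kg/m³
Case 1: W_app = 524.7 N
Case 2: W_app = 605.1 N
Case 3: W_app = 105.9 N
Ranking (highest first): 2, 1, 3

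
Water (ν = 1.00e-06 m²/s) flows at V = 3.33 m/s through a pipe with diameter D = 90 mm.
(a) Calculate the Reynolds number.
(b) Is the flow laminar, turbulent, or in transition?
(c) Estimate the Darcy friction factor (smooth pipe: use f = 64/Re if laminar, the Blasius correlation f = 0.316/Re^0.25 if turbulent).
(a) Re = V·D/ν = 3.33·0.09/1.00e-06 = 299700
(b) Flow regime: turbulent (Re > 4000)
(c) Friction factor: f = 0.316/Re^0.25 = 0.316/299700^0.25 = 0.01351 (Blasius is strictly valid for Re ≲ 1e5; used here as the smooth-pipe estimate the problem specifies)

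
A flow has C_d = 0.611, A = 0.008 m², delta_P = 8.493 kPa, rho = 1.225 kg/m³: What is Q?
Formula: Q = C_d A \sqrt{\frac{2 \Delta P}{\rho}}
Q = 0.611·0.008·√(2·(8.493·1000)/1.225)·1000 = 575.6 L/s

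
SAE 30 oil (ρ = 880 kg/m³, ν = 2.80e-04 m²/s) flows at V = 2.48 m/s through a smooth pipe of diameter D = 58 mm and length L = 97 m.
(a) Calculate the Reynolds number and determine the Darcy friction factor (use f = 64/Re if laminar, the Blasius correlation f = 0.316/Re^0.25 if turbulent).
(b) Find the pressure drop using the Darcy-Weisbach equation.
(a) Re = V·D/ν = 2.48·0.058/2.80e-04 = 513.71 → laminar (Re < 2300); f = 64/Re = 64/513.71 = 0.12458
(b) Darcy-Weisbach: ΔP = f·(L/D)·½ρV²/1000 = 0.12458·(97/0.058)·½·880·2.48²/1000 = 563.8 kPa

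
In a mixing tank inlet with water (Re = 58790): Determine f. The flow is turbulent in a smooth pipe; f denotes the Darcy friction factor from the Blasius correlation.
Formula: f = \frac{0.316}{Re^{0.25}}
f = 0.316/58790^0.25 = 0.02029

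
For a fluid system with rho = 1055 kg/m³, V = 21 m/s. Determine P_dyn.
Formula: P_{dyn} = \frac{1}{2} \rho V^2
P_dyn = 0.5·1055·21²/1000 = 232.6 kPa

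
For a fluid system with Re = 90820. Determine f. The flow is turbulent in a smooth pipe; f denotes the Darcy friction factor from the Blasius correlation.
Formula: f = \frac{0.316}{Re^{0.25}}
f = 0.316/90820^0.25 = 0.0182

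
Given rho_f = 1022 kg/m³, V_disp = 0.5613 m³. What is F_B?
Formula: F_B = \rho_f g V_{disp}
F_B = 1022·9.81·0.5613 = 5627 N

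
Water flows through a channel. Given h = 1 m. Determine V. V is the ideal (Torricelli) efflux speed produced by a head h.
Formula: V = \sqrt{2 g h}
V = √(2·9.81·1) = 4.429 m/s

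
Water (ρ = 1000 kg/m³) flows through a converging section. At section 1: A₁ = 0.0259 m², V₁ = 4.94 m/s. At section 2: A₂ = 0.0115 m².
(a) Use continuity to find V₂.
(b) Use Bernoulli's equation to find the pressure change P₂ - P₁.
(a) Continuity: A₁V₁=A₂V₂ -> V₂=A₁V₁/A₂=0.0259*4.94/0.0115=11.13 m/s
(b) Bernoulli: P₂-P₁=0.5*rho*(V₁^2-V₂^2)/1000=0.5*1000*(4.94^2-11.13^2)/1000=-49.74 kPa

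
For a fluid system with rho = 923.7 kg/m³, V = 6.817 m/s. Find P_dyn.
Formula: P_{dyn} = \frac{1}{2} \rho V^2
P_dyn = 0.5·923.7·6.817²/1000 = 21.46 kPa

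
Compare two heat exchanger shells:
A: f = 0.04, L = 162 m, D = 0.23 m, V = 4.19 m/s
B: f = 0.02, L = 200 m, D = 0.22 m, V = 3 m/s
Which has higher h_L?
h_L(A) = 25.21 m, h_L(B) = 8.34 m. Answer: A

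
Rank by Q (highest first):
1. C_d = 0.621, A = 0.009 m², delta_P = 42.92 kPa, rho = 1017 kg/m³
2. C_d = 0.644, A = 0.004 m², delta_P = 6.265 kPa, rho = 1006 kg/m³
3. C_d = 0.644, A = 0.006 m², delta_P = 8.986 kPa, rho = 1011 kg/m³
Case 1: Q = 51.35 L/s
Case 2: Q = 9.091 L/s
Case 3: Q = 16.29 L/s
Ranking (highest first): 1, 3, 2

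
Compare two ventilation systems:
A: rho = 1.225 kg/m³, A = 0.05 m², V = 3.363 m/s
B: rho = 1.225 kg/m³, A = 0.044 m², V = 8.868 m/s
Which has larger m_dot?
m_dot(A) = 0.206 kg/s, m_dot(B) = 0.478 kg/s. Answer: B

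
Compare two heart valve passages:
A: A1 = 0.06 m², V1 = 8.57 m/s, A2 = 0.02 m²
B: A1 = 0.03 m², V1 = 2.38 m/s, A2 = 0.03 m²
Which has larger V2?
V2(A) = 25.71 m/s, V2(B) = 2.38 m/s. Answer: A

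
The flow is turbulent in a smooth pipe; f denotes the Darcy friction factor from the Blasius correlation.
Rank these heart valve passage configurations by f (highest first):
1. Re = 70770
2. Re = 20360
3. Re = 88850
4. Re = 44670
Case 1: f = 0.01937
Case 2: f = 0.02645
Case 3: f = 0.0183
Case 4: f = 0.02174
Ranking (highest first): 2, 4, 1, 3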